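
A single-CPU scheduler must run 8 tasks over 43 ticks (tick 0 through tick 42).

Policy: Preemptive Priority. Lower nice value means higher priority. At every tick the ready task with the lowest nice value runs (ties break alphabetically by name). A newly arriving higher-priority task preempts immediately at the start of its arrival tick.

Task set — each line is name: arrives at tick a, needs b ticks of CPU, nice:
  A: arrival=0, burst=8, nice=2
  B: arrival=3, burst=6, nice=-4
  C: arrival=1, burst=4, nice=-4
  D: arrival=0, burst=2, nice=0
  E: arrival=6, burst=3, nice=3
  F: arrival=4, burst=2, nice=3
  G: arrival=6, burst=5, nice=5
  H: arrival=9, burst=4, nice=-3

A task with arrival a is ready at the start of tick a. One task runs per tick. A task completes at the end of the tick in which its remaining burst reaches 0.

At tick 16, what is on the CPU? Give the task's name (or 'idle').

running at tick 16 = A

t=0: ready={A,D} → run D
t=1: ready={A,C,D} → run C
t=2: ready={A,C,D} → run C
t=3: ready={A,B,C,D} → run B
t=4: ready={A,B,C,D,F} → run B
t=5: ready={A,B,C,D,F} → run B
t=6: ready={A,B,C,D,E,F,G} → run B
t=7: ready={A,B,C,D,E,F,G} → run B
t=8: ready={A,B,C,D,E,F,G} → run B
t=9: ready={A,C,D,E,F,G,H} → run C
t=10: ready={A,C,D,E,F,G,H} → run C
t=11: ready={A,D,E,F,G,H} → run H
t=12: ready={A,D,E,F,G,H} → run H
t=13: ready={A,D,E,F,G,H} → run H
t=14: ready={A,D,E,F,G,H} → run H
t=15: ready={A,D,E,F,G} → run D
t=16: ready={A,E,F,G} → run A
t=17: ready={A,E,F,G} → run A
t=18: ready={A,E,F,G} → run A
t=19: ready={A,E,F,G} → run A
t=20: ready={A,E,F,G} → run A
t=21: ready={A,E,F,G} → run A
t=22: ready={A,E,F,G} → run A
t=23: ready={A,E,F,G} → run A
t=24: ready={E,F,G} → run E
t=25: ready={E,F,G} → run E
t=26: ready={E,F,G} → run E
t=27: ready={F,G} → run F
t=28: ready={F,G} → run F
t=29: ready={G} → run G
t=30: ready={G} → run G
t=31: ready={G} → run G
t=32: ready={G} → run G
t=33: ready={G} → run G
t=34: (idle)
t=35: (idle)
t=36: (idle)
t=37: (idle)
t=38: (idle)
t=39: (idle)
t=40: (idle)
t=41: (idle)
t=42: (idle)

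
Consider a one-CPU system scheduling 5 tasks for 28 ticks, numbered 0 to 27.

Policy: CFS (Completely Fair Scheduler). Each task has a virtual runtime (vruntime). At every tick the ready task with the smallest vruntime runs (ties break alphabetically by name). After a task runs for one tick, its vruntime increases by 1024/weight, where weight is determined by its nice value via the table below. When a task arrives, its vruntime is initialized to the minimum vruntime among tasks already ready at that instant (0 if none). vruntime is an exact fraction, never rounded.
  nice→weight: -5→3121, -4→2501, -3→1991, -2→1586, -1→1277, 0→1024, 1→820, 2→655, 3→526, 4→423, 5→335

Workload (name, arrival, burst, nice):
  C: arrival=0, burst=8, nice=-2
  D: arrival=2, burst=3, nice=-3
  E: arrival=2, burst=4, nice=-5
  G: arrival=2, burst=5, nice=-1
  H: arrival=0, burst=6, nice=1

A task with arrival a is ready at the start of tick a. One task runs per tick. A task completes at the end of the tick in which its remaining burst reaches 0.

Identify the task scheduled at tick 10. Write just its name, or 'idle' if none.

t=0: vr[C=0 H=0] → run C
t=1: vr[C=512/793 H=0] → run H
t=2: vr[C=512/793 D=512/793 E=512/793 G=512/793 H=256/205] → run C
t=3: vr[C=1024/793 D=512/793 E=512/793 G=512/793 H=256/205] → run D
t=4: vr[C=1024/793 D=1831424/1578863 E=512/793 G=512/793 H=256/205] → run E
t=5: vr[C=1024/793 D=1831424/1578863 E=2409984/2474953 G=512/793 H=256/205] → run G
t=6: vr[C=1024/793 D=1831424/1578863 E=2409984/2474953 G=1465856/1012661 H=256/205] → run E
t=7: vr[C=1024/793 D=1831424/1578863 E=3222016/2474953 G=1465856/1012661 H=256/205] → run D
t=8: vr[C=1024/793 D=2643456/1578863 E=3222016/2474953 G=1465856/1012661 H=256/205] → run H
t=9: vr[C=1024/793 D=2643456/1578863 E=3222016/2474953 G=1465856/1012661 H=512/205] → run C
t=10: vr[C=1536/793 D=2643456/1578863 E=3222016/2474953 G=1465856/1012661 H=512/205] → run E
t=11: vr[C=1536/793 D=2643456/1578863 E=4034048/2474953 G=1465856/1012661 H=512/205] → run G
t=12: vr[C=1536/793 D=2643456/1578863 E=4034048/2474953 G=2277888/1012661 H=512/205] → run E
t=13: vr[C=1536/793 D=2643456/1578863 G=2277888/1012661 H=512/205] → run D
t=14: vr[C=1536/793 G=2277888/1012661 H=512/205] → run C
t=15: vr[C=2048/793 G=2277888/1012661 H=512/205] → run G
t=16: vr[C=2048/793 G=3089920/1012661 H=512/205] → run H
t=17: vr[C=2048/793 G=3089920/1012661 H=768/205] → run C
t=18: vr[C=2560/793 G=3089920/1012661 H=768/205] → run G
t=19: vr[C=2560/793 G=3901952/1012661 H=768/205] → run C
t=20: vr[C=3072/793 G=3901952/1012661 H=768/205] → run H
t=21: vr[C=3072/793 G=3901952/1012661 H=1024/205] → run G
t=22: vr[C=3072/793 H=1024/205] → run C
t=23: vr[C=3584/793 H=1024/205] → run C
t=24: vr[H=1024/205] → run H
t=25: vr[H=256/41] → run H
t=26: (idle)
t=27: (idle)

running at tick 10 = E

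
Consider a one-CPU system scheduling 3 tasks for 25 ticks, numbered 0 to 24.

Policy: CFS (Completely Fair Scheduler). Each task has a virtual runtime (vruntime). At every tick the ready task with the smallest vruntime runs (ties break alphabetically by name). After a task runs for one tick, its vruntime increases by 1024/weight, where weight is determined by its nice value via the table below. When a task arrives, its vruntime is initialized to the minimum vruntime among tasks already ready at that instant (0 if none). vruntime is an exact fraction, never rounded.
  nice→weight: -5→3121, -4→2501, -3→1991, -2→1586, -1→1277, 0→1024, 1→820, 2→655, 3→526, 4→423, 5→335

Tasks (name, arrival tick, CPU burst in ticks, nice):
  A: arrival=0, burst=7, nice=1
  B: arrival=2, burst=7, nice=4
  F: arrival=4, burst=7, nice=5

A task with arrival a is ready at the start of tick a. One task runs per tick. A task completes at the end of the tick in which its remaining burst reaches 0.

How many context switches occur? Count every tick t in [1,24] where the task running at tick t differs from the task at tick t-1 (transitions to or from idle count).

context switches = 17

t=0: vr[A=0] → run A
t=1: vr[A=256/205] → run A
t=2: vr[A=512/205 B=512/205] → run A
t=3: vr[A=768/205 B=512/205] → run B
t=4: vr[A=768/205 B=426496/86715 F=768/205] → run A
t=5: vr[A=1024/205 B=426496/86715 F=768/205] → run F
t=6: vr[A=1024/205 B=426496/86715 F=18688/2747] → run B
t=7: vr[A=1024/205 B=636416/86715 F=18688/2747] → run A
t=8: vr[A=256/41 B=636416/86715 F=18688/2747] → run A
t=9: vr[A=1536/205 B=636416/86715 F=18688/2747] → run F
t=10: vr[A=1536/205 B=636416/86715 F=135424/13735] → run B
t=11: vr[A=1536/205 B=282112/28905 F=135424/13735] → run A
t=12: vr[B=282112/28905 F=135424/13735] → run B
t=13: vr[B=1056256/86715 F=135424/13735] → run F
t=14: vr[B=1056256/86715 F=177408/13735] → run B
t=15: vr[B=1266176/86715 F=177408/13735] → run F
t=16: vr[B=1266176/86715 F=219392/13735] → run B
t=17: vr[B=492032/28905 F=219392/13735] → run F
t=18: vr[B=492032/28905 F=261376/13735] → run B
t=19: vr[F=261376/13735] → run F
t=20: vr[F=60672/2747] → run F
t=21: (idle)
t=22: (idle)
t=23: (idle)
t=24: (idle)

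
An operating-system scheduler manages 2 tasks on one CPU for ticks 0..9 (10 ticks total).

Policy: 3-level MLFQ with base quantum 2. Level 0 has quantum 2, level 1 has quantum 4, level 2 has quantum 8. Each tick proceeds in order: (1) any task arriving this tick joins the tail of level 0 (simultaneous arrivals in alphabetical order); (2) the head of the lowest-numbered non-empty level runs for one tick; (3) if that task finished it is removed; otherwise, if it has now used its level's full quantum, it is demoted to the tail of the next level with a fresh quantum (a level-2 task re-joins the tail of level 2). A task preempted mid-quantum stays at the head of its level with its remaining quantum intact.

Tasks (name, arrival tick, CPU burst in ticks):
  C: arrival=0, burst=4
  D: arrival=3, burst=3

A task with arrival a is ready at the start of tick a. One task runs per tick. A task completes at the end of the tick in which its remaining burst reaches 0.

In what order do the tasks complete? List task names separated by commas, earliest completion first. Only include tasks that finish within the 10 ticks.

t=0: L0/L1/L2 = C/-/- → run C
t=1: L0/L1/L2 = C/-/- → run C
t=2: L0/L1/L2 = -/C/- → run C
t=3: L0/L1/L2 = D/C/- → run D
t=4: L0/L1/L2 = D/C/- → run D
t=5: L0/L1/L2 = -/CD/- → run C
t=6: L0/L1/L2 = -/D/- → run D
t=7: (idle)
t=8: (idle)
t=9: (idle)

completion order = C, D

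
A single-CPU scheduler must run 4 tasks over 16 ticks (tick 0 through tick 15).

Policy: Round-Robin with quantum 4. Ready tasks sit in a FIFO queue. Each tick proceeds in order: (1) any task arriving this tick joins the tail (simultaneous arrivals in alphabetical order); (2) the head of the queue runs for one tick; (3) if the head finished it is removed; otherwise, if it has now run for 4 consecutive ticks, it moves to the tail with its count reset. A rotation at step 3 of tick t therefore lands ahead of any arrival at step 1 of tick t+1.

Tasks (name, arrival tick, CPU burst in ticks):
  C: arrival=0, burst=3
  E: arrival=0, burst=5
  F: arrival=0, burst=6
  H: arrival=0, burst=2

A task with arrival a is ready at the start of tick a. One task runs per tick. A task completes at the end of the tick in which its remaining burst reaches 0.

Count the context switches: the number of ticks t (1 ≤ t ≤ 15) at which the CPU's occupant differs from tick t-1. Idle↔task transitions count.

context switches = 5

t=0: queue=[C,E,F,H] q_used=0 → run C
t=1: queue=[C,E,F,H] q_used=1 → run C
t=2: queue=[C,E,F,H] q_used=2 → run C
t=3: queue=[E,F,H] q_used=0 → run E
t=4: queue=[E,F,H] q_used=1 → run E
t=5: queue=[E,F,H] q_used=2 → run E
t=6: queue=[E,F,H] q_used=3 → run E
t=7: queue=[F,H,E] q_used=0 → run F
t=8: queue=[F,H,E] q_used=1 → run F
t=9: queue=[F,H,E] q_used=2 → run F
t=10: queue=[F,H,E] q_used=3 → run F
t=11: queue=[H,E,F] q_used=0 → run H
t=12: queue=[H,E,F] q_used=1 → run H
t=13: queue=[E,F] q_used=0 → run E
t=14: queue=[F] q_used=0 → run F
t=15: queue=[F] q_used=1 → run F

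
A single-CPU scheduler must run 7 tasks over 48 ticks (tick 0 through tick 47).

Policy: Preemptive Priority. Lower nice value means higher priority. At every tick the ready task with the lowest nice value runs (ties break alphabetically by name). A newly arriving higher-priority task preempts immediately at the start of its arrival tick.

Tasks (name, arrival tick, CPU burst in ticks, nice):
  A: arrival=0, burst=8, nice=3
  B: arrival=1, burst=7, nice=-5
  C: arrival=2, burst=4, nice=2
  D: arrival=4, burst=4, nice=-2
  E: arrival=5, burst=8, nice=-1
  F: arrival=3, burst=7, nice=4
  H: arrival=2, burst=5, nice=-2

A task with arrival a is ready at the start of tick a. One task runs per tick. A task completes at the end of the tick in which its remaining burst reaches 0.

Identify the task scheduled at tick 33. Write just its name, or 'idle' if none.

t=0: ready={A} → run A
t=1: ready={A,B} → run B
t=2: ready={A,B,C,H} → run B
t=3: ready={A,B,C,F,H} → run B
t=4: ready={A,B,C,D,F,H} → run B
t=5: ready={A,B,C,D,E,F,H} → run B
t=6: ready={A,B,C,D,E,F,H} → run B
t=7: ready={A,B,C,D,E,F,H} → run B
t=8: ready={A,C,D,E,F,H} → run D
t=9: ready={A,C,D,E,F,H} → run D
t=10: ready={A,C,D,E,F,H} → run D
t=11: ready={A,C,D,E,F,H} → run D
t=12: ready={A,C,E,F,H} → run H
t=13: ready={A,C,E,F,H} → run H
t=14: ready={A,C,E,F,H} → run H
t=15: ready={A,C,E,F,H} → run H
t=16: ready={A,C,E,F,H} → run H
t=17: ready={A,C,E,F} → run E
t=18: ready={A,C,E,F} → run E
t=19: ready={A,C,E,F} → run E
t=20: ready={A,C,E,F} → run E
t=21: ready={A,C,E,F} → run E
t=22: ready={A,C,E,F} → run E
t=23: ready={A,C,E,F} → run E
t=24: ready={A,C,E,F} → run E
t=25: ready={A,C,F} → run C
t=26: ready={A,C,F} → run C
t=27: ready={A,C,F} → run C
t=28: ready={A,C,F} → run C
t=29: ready={A,F} → run A
t=30: ready={A,F} → run A
t=31: ready={A,F} → run A
t=32: ready={A,F} → run A
t=33: ready={A,F} → run A
t=34: ready={A,F} → run A
t=35: ready={A,F} → run A
t=36: ready={F} → run F
t=37: ready={F} → run F
t=38: ready={F} → run F
t=39: ready={F} → run F
t=40: ready={F} → run F
t=41: ready={F} → run F
t=42: ready={F} → run F
t=43: (idle)
t=44: (idle)
t=45: (idle)
t=46: (idle)
t=47: (idle)

running at tick 33 = A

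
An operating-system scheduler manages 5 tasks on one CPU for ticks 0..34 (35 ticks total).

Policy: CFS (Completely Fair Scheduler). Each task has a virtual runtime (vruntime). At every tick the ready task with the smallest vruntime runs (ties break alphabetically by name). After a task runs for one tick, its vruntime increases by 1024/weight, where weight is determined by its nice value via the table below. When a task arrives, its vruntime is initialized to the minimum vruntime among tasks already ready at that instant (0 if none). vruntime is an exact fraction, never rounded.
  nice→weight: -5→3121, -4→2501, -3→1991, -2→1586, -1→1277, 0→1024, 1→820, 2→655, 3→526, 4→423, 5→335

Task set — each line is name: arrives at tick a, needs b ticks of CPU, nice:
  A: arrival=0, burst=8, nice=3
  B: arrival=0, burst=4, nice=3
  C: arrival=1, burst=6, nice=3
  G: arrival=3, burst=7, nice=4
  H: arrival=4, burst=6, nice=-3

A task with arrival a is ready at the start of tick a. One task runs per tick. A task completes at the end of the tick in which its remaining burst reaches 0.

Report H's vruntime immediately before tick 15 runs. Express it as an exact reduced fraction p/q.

t=0: vr[A=0 B=0] → run A
t=1: vr[A=512/263 B=0 C=0] → run B
t=2: vr[A=512/263 B=512/263 C=0] → run C
t=3: vr[A=512/263 B=512/263 C=512/263 G=512/263] → run A
t=4: vr[A=1024/263 B=512/263 C=512/263 G=512/263 H=512/263] → run B
t=5: vr[A=1024/263 B=1024/263 C=512/263 G=512/263 H=512/263] → run C
t=6: vr[A=1024/263 B=1024/263 C=1024/263 G=512/263 H=512/263] → run G
t=7: vr[A=1024/263 B=1024/263 C=1024/263 G=485888/111249 H=512/263] → run H
t=8: vr[A=1024/263 B=1024/263 C=1024/263 G=485888/111249 H=1288704/523633] → run H
t=9: vr[A=1024/263 B=1024/263 C=1024/263 G=485888/111249 H=1558016/523633] → run H
t=10: vr[A=1024/263 B=1024/263 C=1024/263 G=485888/111249 H=1827328/523633] → run H
t=11: vr[A=1024/263 B=1024/263 C=1024/263 G=485888/111249 H=2096640/523633] → run A
t=12: vr[A=1536/263 B=1024/263 C=1024/263 G=485888/111249 H=2096640/523633] → run B
t=13: vr[A=1536/263 B=1536/263 C=1024/263 G=485888/111249 H=2096640/523633] → run C
t=14: vr[A=1536/263 B=1536/263 C=1536/263 G=485888/111249 H=2096640/523633] → run H
t=15: vr[A=1536/263 B=1536/263 C=1536/263 G=485888/111249 H=2365952/523633] → run G
t=16: vr[A=1536/263 B=1536/263 C=1536/263 G=755200/111249 H=2365952/523633] → run H
t=17: vr[A=1536/263 B=1536/263 C=1536/263 G=755200/111249] → run A
t=18: vr[A=2048/263 B=1536/263 C=1536/263 G=755200/111249] → run B
t=19: vr[A=2048/263 C=1536/263 G=755200/111249] → run C
t=20: vr[A=2048/263 C=2048/263 G=755200/111249] → run G
t=21: vr[A=2048/263 C=2048/263 G=341504/37083] → run A
t=22: vr[A=2560/263 C=2048/263 G=341504/37083] → run C
t=23: vr[A=2560/263 C=2560/263 G=341504/37083] → run G
t=24: vr[A=2560/263 C=2560/263 G=1293824/111249] → run A
t=25: vr[A=3072/263 C=2560/263 G=1293824/111249] → run C
t=26: vr[A=3072/263 G=1293824/111249] → run G
t=27: vr[A=3072/263 G=1563136/111249] → run A
t=28: vr[A=3584/263 G=1563136/111249] → run A
t=29: vr[G=1563136/111249] → run G
t=30: vr[G=610816/37083] → run G
t=31: (idle)
t=32: (idle)
t=33: (idle)
t=34: (idle)

vruntime(H, start of tick 15) = 2365952/523633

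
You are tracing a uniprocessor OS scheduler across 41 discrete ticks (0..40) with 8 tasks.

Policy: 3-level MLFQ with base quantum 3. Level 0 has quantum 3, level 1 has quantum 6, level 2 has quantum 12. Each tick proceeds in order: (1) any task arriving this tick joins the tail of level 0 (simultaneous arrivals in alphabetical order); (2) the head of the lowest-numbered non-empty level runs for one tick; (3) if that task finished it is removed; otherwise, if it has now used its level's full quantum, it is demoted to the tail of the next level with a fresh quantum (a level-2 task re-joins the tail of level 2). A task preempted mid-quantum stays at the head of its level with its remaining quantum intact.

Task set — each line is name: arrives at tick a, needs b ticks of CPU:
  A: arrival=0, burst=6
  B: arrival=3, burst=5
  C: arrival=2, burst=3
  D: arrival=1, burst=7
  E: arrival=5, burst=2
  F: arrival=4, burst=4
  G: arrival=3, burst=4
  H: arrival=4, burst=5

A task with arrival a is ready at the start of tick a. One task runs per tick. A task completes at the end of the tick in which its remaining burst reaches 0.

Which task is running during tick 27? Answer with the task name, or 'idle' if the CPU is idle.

running at tick 27 = D

t=0: L0/L1/L2 = A/-/- → run A
t=1: L0/L1/L2 = AD/-/- → run A
t=2: L0/L1/L2 = ADC/-/- → run A
t=3: L0/L1/L2 = DCBG/A/- → run D
t=4: L0/L1/L2 = DCBGFH/A/- → run D
t=5: L0/L1/L2 = DCBGFHE/A/- → run D
t=6: L0/L1/L2 = CBGFHE/AD/- → run C
t=7: L0/L1/L2 = CBGFHE/AD/- → run C
t=8: L0/L1/L2 = CBGFHE/AD/- → run C
t=9: L0/L1/L2 = BGFHE/AD/- → run B
t=10: L0/L1/L2 = BGFHE/AD/- → run B
t=11: L0/L1/L2 = BGFHE/AD/- → run B
t=12: L0/L1/L2 = GFHE/ADB/- → run G
t=13: L0/L1/L2 = GFHE/ADB/- → run G
t=14: L0/L1/L2 = GFHE/ADB/- → run G
t=15: L0/L1/L2 = FHE/ADBG/- → run F
t=16: L0/L1/L2 = FHE/ADBG/- → run F
t=17: L0/L1/L2 = FHE/ADBG/- → run F
t=18: L0/L1/L2 = HE/ADBGF/- → run H
t=19: L0/L1/L2 = HE/ADBGF/- → run H
t=20: L0/L1/L2 = HE/ADBGF/- → run H
t=21: L0/L1/L2 = E/ADBGFH/- → run E
t=22: L0/L1/L2 = E/ADBGFH/- → run E
t=23: L0/L1/L2 = -/ADBGFH/- → run A
t=24: L0/L1/L2 = -/ADBGFH/- → run A
t=25: L0/L1/L2 = -/ADBGFH/- → run A
t=26: L0/L1/L2 = -/DBGFH/- → run D
t=27: L0/L1/L2 = -/DBGFH/- → run D
t=28: L0/L1/L2 = -/DBGFH/- → run D
t=29: L0/L1/L2 = -/DBGFH/- → run D
t=30: L0/L1/L2 = -/BGFH/- → run B
t=31: L0/L1/L2 = -/BGFH/- → run B
t=32: L0/L1/L2 = -/GFH/- → run G
t=33: L0/L1/L2 = -/FH/- → run F
t=34: L0/L1/L2 = -/H/- → run H
t=35: L0/L1/L2 = -/H/- → run H
t=36: (idle)
t=37: (idle)
t=38: (idle)
t=39: (idle)
t=40: (idle)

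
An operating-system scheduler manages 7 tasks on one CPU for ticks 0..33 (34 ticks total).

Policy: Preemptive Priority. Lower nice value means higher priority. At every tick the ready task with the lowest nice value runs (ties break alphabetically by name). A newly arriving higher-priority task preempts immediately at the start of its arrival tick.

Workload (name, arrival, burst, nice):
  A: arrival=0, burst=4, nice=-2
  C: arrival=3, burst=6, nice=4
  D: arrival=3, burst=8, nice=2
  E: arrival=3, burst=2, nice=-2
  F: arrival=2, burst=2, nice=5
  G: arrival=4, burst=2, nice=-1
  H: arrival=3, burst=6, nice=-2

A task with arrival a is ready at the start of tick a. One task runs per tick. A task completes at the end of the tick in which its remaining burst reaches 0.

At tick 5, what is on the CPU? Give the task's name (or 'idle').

t=0: ready={A} → run A
t=1: ready={A} → run A
t=2: ready={A,F} → run A
t=3: ready={A,C,D,E,F,H} → run A
t=4: ready={C,D,E,F,G,H} → run E
t=5: ready={C,D,E,F,G,H} → run E
t=6: ready={C,D,F,G,H} → run H
t=7: ready={C,D,F,G,H} → run H
t=8: ready={C,D,F,G,H} → run H
t=9: ready={C,D,F,G,H} → run H
t=10: ready={C,D,F,G,H} → run H
t=11: ready={C,D,F,G,H} → run H
t=12: ready={C,D,F,G} → run G
t=13: ready={C,D,F,G} → run G
t=14: ready={C,D,F} → run D
t=15: ready={C,D,F} → run D
t=16: ready={C,D,F} → run D
t=17: ready={C,D,F} → run D
t=18: ready={C,D,F} → run D
t=19: ready={C,D,F} → run D
t=20: ready={C,D,F} → run D
t=21: ready={C,D,F} → run D
t=22: ready={C,F} → run C
t=23: ready={C,F} → run C
t=24: ready={C,F} → run C
t=25: ready={C,F} → run C
t=26: ready={C,F} → run C
t=27: ready={C,F} → run C
t=28: ready={F} → run F
t=29: ready={F} → run F
t=30: (idle)
t=31: (idle)
t=32: (idle)
t=33: (idle)

running at tick 5 = E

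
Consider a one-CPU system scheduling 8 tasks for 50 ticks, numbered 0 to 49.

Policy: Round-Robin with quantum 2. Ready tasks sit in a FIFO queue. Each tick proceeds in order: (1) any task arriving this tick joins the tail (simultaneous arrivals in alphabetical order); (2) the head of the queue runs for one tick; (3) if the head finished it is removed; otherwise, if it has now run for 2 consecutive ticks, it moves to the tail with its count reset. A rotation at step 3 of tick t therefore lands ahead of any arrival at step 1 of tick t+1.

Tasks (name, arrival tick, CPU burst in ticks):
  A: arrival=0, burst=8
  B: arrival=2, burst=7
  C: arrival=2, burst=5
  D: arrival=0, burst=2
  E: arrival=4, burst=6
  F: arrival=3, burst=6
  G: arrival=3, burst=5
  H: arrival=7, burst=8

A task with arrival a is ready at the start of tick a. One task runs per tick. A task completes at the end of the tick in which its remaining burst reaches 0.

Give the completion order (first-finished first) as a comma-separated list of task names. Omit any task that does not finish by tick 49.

t=0: queue=[A,D] q_used=0 → run A
t=1: queue=[A,D] q_used=1 → run A
t=2: queue=[D,A,B,C] q_used=0 → run D
t=3: queue=[D,A,B,C,F,G] q_used=1 → run D
t=4: queue=[A,B,C,F,G,E] q_used=0 → run A
t=5: queue=[A,B,C,F,G,E] q_used=1 → run A
t=6: queue=[B,C,F,G,E,A] q_used=0 → run B
t=7: queue=[B,C,F,G,E,A,H] q_used=1 → run B
t=8: queue=[C,F,G,E,A,H,B] q_used=0 → run C
t=9: queue=[C,F,G,E,A,H,B] q_used=1 → run C
t=10: queue=[F,G,E,A,H,B,C] q_used=0 → run F
t=11: queue=[F,G,E,A,H,B,C] q_used=1 → run F
t=12: queue=[G,E,A,H,B,C,F] q_used=0 → run G
t=13: queue=[G,E,A,H,B,C,F] q_used=1 → run G
t=14: queue=[E,A,H,B,C,F,G] q_used=0 → run E
t=15: queue=[E,A,H,B,C,F,G] q_used=1 → run E
t=16: queue=[A,H,B,C,F,G,E] q_used=0 → run A
t=17: queue=[A,H,B,C,F,G,E] q_used=1 → run A
t=18: queue=[H,B,C,F,G,E,A] q_used=0 → run H
t=19: queue=[H,B,C,F,G,E,A] q_used=1 → run H
t=20: queue=[B,C,F,G,E,A,H] q_used=0 → run B
t=21: queue=[B,C,F,G,E,A,H] q_used=1 → run B
t=22: queue=[C,F,G,E,A,H,B] q_used=0 → run C
t=23: queue=[C,F,G,E,A,H,B] q_used=1 → run C
t=24: queue=[F,G,E,A,H,B,C] q_used=0 → run F
t=25: queue=[F,G,E,A,H,B,C] q_used=1 → run F
t=26: queue=[G,E,A,H,B,C,F] q_used=0 → run G
t=27: queue=[G,E,A,H,B,C,F] q_used=1 → run G
t=28: queue=[E,A,H,B,C,F,G] q_used=0 → run E
t=29: queue=[E,A,H,B,C,F,G] q_used=1 → run E
t=30: queue=[A,H,B,C,F,G,E] q_used=0 → run A
t=31: queue=[A,H,B,C,F,G,E] q_used=1 → run A
t=32: queue=[H,B,C,F,G,E] q_used=0 → run H
t=33: queue=[H,B,C,F,G,E] q_used=1 → run H
t=34: queue=[B,C,F,G,E,H] q_used=0 → run B
t=35: queue=[B,C,F,G,E,H] q_used=1 → run B
t=36: queue=[C,F,G,E,H,B] q_used=0 → run C
t=37: queue=[F,G,E,H,B] q_used=0 → run F
t=38: queue=[F,G,E,H,B] q_used=1 → run F
t=39: queue=[G,E,H,B] q_used=0 → run G
t=40: queue=[E,H,B] q_used=0 → run E
t=41: queue=[E,H,B] q_used=1 → run E
t=42: queue=[H,B] q_used=0 → run H
t=43: queue=[H,B] q_used=1 → run H
t=44: queue=[B,H] q_used=0 → run B
t=45: queue=[H] q_used=0 → run H
t=46: queue=[H] q_used=1 → run H
t=47: (idle)
t=48: (idle)
t=49: (idle)

completion order = D, A, C, F, G, E, B, H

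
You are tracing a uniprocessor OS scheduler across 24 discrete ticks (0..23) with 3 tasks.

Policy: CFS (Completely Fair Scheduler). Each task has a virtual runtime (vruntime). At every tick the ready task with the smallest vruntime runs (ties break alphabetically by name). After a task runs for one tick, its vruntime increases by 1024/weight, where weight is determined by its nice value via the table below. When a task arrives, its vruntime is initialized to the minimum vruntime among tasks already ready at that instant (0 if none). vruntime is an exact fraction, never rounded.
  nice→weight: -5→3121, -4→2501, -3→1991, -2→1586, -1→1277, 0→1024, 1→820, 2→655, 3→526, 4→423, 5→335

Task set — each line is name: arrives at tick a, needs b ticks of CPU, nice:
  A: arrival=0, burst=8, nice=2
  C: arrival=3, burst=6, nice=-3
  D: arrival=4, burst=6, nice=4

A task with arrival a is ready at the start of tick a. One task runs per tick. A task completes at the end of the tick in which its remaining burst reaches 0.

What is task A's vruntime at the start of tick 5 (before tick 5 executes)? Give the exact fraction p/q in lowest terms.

vruntime(A, start of tick 5) = 4096/655

t=0: vr[A=0] → run A
t=1: vr[A=1024/655] → run A
t=2: vr[A=2048/655] → run A
t=3: vr[A=3072/655 C=3072/655] → run A
t=4: vr[A=4096/655 C=3072/655 D=3072/655] → run C
t=5: vr[A=4096/655 C=6787072/1304105 D=3072/655] → run D
t=6: vr[A=4096/655 C=6787072/1304105 D=1970176/277065] → run C
t=7: vr[A=4096/655 C=7457792/1304105 D=1970176/277065] → run C
t=8: vr[A=4096/655 C=8128512/1304105 D=1970176/277065] → run C
t=9: vr[A=4096/655 C=8799232/1304105 D=1970176/277065] → run A
t=10: vr[A=1024/131 C=8799232/1304105 D=1970176/277065] → run C
t=11: vr[A=1024/131 C=9469952/1304105 D=1970176/277065] → run D
t=12: vr[A=1024/131 C=9469952/1304105 D=2640896/277065] → run C
t=13: vr[A=1024/131 D=2640896/277065] → run A
t=14: vr[A=6144/655 D=2640896/277065] → run A
t=15: vr[A=7168/655 D=2640896/277065] → run D
t=16: vr[A=7168/655 D=1103872/92355] → run A
t=17: vr[D=1103872/92355] → run D
t=18: vr[D=3982336/277065] → run D
t=19: vr[D=4653056/277065] → run D
t=20: (idle)
t=21: (idle)
t=22: (idle)
t=23: (idle)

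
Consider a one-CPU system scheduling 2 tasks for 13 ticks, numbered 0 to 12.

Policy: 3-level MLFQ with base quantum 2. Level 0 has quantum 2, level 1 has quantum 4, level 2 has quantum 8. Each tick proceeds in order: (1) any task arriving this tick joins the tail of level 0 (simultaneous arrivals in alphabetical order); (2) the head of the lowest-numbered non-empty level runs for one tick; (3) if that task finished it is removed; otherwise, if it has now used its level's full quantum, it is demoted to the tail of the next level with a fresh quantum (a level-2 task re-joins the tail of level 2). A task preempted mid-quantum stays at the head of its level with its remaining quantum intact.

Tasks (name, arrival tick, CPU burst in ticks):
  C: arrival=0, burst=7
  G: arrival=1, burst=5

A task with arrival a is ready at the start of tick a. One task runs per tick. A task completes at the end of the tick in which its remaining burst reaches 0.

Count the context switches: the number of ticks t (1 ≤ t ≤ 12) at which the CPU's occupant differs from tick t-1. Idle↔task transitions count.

context switches = 5

t=0: L0/L1/L2 = C/-/- → run C
t=1: L0/L1/L2 = CG/-/- → run C
t=2: L0/L1/L2 = G/C/- → run G
t=3: L0/L1/L2 = G/C/- → run G
t=4: L0/L1/L2 = -/CG/- → run C
t=5: L0/L1/L2 = -/CG/- → run C
t=6: L0/L1/L2 = -/CG/- → run C
t=7: L0/L1/L2 = -/CG/- → run C
t=8: L0/L1/L2 = -/G/C → run G
t=9: L0/L1/L2 = -/G/C → run G
t=10: L0/L1/L2 = -/G/C → run G
t=11: L0/L1/L2 = -/-/C → run C
t=12: (idle)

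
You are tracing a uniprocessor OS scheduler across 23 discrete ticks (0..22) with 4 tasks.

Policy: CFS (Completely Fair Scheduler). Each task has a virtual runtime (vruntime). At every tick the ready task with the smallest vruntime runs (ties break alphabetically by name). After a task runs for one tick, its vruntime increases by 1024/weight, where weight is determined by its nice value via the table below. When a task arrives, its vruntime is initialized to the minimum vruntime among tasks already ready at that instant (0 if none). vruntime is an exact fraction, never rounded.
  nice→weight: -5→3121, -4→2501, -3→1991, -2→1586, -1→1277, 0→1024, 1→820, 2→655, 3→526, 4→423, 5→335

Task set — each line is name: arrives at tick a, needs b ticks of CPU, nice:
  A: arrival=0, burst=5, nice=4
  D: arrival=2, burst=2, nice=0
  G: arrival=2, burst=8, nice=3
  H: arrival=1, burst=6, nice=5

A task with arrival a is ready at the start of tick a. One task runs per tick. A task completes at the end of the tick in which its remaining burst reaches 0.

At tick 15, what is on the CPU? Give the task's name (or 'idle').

t=0: vr[A=0] → run A
t=1: vr[A=1024/423 H=1024/423] → run A
t=2: vr[A=2048/423 D=1024/423 G=1024/423 H=1024/423] → run D
t=3: vr[A=2048/423 D=1447/423 G=1024/423 H=1024/423] → run G
t=4: vr[A=2048/423 D=1447/423 G=485888/111249 H=1024/423] → run H
t=5: vr[A=2048/423 D=1447/423 G=485888/111249 H=776192/141705] → run D
t=6: vr[A=2048/423 G=485888/111249 H=776192/141705] → run G
t=7: vr[A=2048/423 G=702464/111249 H=776192/141705] → run A
t=8: vr[A=1024/141 G=702464/111249 H=776192/141705] → run H
t=9: vr[A=1024/141 G=702464/111249 H=1209344/141705] → run G
t=10: vr[A=1024/141 G=919040/111249 H=1209344/141705] → run A
t=11: vr[A=4096/423 G=919040/111249 H=1209344/141705] → run G
t=12: vr[A=4096/423 G=1135616/111249 H=1209344/141705] → run H
t=13: vr[A=4096/423 G=1135616/111249 H=1642496/141705] → run A
t=14: vr[G=1135616/111249 H=1642496/141705] → run G
t=15: vr[G=1352192/111249 H=1642496/141705] → run H
t=16: vr[G=1352192/111249 H=2075648/141705] → run G
t=17: vr[G=1568768/111249 H=2075648/141705] → run G
t=18: vr[G=1785344/111249 H=2075648/141705] → run H
t=19: vr[G=1785344/111249 H=501760/28341] → run G
t=20: vr[H=501760/28341] → run H
t=21: (idle)
t=22: (idle)

running at tick 15 = H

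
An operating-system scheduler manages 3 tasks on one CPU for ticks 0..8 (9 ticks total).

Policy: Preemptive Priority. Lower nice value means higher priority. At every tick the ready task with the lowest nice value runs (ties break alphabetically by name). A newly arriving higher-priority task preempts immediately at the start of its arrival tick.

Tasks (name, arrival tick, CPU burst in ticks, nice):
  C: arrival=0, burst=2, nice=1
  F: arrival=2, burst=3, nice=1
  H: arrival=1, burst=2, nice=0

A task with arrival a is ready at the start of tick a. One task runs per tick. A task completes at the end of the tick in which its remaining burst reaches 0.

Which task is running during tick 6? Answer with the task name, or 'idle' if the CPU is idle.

t=0: ready={C} → run C
t=1: ready={C,H} → run H
t=2: ready={C,F,H} → run H
t=3: ready={C,F} → run C
t=4: ready={F} → run F
t=5: ready={F} → run F
t=6: ready={F} → run F
t=7: (idle)
t=8: (idle)

running at tick 6 = F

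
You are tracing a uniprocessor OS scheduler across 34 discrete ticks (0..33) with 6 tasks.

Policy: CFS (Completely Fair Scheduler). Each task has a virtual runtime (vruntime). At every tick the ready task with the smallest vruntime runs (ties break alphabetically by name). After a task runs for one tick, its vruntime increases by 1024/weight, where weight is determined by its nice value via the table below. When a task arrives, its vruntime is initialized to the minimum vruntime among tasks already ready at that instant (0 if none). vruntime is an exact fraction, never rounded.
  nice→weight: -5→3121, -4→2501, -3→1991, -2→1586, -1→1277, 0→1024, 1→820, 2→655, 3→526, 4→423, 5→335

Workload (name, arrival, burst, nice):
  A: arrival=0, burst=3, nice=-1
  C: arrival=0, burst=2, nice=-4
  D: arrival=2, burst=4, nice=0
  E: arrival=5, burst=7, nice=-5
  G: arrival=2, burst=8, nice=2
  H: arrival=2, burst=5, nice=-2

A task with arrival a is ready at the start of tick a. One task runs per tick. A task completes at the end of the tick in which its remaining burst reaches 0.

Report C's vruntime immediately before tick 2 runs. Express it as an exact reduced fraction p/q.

t=0: vr[A=0 C=0] → run A
t=1: vr[A=1024/1277 C=0] → run C
t=2: vr[A=1024/1277 C=1024/2501 D=1024/2501 G=1024/2501 H=1024/2501] → run C
t=3: vr[A=1024/1277 D=1024/2501 G=1024/2501 H=1024/2501] → run D
t=4: vr[A=1024/1277 D=3525/2501 G=1024/2501 H=1024/2501] → run G
t=5: vr[A=1024/1277 D=3525/2501 E=1024/2501 G=3231744/1638155 H=1024/2501] → run E
t=6: vr[A=1024/1277 D=3525/2501 E=5756928/7805621 G=3231744/1638155 H=1024/2501] → run H
t=7: vr[A=1024/1277 D=3525/2501 E=5756928/7805621 G=3231744/1638155 H=34304/32513] → run E
t=8: vr[A=1024/1277 D=3525/2501 E=8317952/7805621 G=3231744/1638155 H=34304/32513] → run A
t=9: vr[A=2048/1277 D=3525/2501 E=8317952/7805621 G=3231744/1638155 H=34304/32513] → run H
t=10: vr[A=2048/1277 D=3525/2501 E=8317952/7805621 G=3231744/1638155 H=55296/32513] → run E
t=11: vr[A=2048/1277 D=3525/2501 E=10878976/7805621 G=3231744/1638155 H=55296/32513] → run E
t=12: vr[A=2048/1277 D=3525/2501 E=13440000/7805621 G=3231744/1638155 H=55296/32513] → run D
t=13: vr[A=2048/1277 D=6026/2501 E=13440000/7805621 G=3231744/1638155 H=55296/32513] → run A
t=14: vr[D=6026/2501 E=13440000/7805621 G=3231744/1638155 H=55296/32513] → run H
t=15: vr[D=6026/2501 E=13440000/7805621 G=3231744/1638155 H=76288/32513] → run E
t=16: vr[D=6026/2501 E=16001024/7805621 G=3231744/1638155 H=76288/32513] → run G
t=17: vr[D=6026/2501 E=16001024/7805621 G=5792768/1638155 H=76288/32513] → run E
t=18: vr[D=6026/2501 E=18562048/7805621 G=5792768/1638155 H=76288/32513] → run H
t=19: vr[D=6026/2501 E=18562048/7805621 G=5792768/1638155 H=97280/32513] → run E
t=20: vr[D=6026/2501 G=5792768/1638155 H=97280/32513] → run D
t=21: vr[D=8527/2501 G=5792768/1638155 H=97280/32513] → run H
t=22: vr[D=8527/2501 G=5792768/1638155] → run D
t=23: vr[G=5792768/1638155] → run G
t=24: vr[G=8353792/1638155] → run G
t=25: vr[G=10914816/1638155] → run G
t=26: vr[G=2695168/327631] → run G
t=27: vr[G=16036864/1638155] → run G
t=28: vr[G=18597888/1638155] → run G
t=29: (idle)
t=30: (idle)
t=31: (idle)
t=32: (idle)
t=33: (idle)

vruntime(C, start of tick 2) = 1024/2501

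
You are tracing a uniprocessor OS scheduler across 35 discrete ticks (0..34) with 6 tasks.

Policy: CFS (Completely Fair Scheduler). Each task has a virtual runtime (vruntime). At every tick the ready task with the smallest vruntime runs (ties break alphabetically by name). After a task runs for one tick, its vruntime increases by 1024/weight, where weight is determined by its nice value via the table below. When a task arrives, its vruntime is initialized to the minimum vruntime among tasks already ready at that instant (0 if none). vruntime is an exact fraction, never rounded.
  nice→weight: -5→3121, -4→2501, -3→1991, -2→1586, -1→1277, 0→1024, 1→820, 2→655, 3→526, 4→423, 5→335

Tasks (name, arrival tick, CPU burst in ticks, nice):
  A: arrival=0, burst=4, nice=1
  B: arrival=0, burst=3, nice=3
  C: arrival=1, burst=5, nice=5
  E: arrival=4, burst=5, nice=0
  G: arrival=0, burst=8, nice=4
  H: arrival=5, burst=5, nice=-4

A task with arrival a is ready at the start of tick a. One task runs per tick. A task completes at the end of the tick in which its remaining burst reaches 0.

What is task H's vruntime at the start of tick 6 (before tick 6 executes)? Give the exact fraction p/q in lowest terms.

vruntime(H, start of tick 6) = 256/205

t=0: vr[A=0 B=0 G=0] → run A
t=1: vr[A=256/205 B=0 C=0 G=0] → run B
t=2: vr[A=256/205 B=512/263 C=0 G=0] → run C
t=3: vr[A=256/205 B=512/263 C=1024/335 G=0] → run G
t=4: vr[A=256/205 B=512/263 C=1024/335 E=256/205 G=1024/423] → run A
t=5: vr[A=512/205 B=512/263 C=1024/335 E=256/205 G=1024/423 H=256/205] → run E
t=6: vr[A=512/205 B=512/263 C=1024/335 E=461/205 G=1024/423 H=256/205] → run H
t=7: vr[A=512/205 B=512/263 C=1024/335 E=461/205 G=1024/423 H=20736/12505] → run H
t=8: vr[A=512/205 B=512/263 C=1024/335 E=461/205 G=1024/423 H=25856/12505] → run B
t=9: vr[A=512/205 B=1024/263 C=1024/335 E=461/205 G=1024/423 H=25856/12505] → run H
t=10: vr[A=512/205 B=1024/263 C=1024/335 E=461/205 G=1024/423 H=30976/12505] → run E
t=11: vr[A=512/205 B=1024/263 C=1024/335 E=666/205 G=1024/423 H=30976/12505] → run G
t=12: vr[A=512/205 B=1024/263 C=1024/335 E=666/205 G=2048/423 H=30976/12505] → run H
t=13: vr[A=512/205 B=1024/263 C=1024/335 E=666/205 G=2048/423 H=36096/12505] → run A
t=14: vr[A=768/205 B=1024/263 C=1024/335 E=666/205 G=2048/423 H=36096/12505] → run H
t=15: vr[A=768/205 B=1024/263 C=1024/335 E=666/205 G=2048/423] → run C
t=16: vr[A=768/205 B=1024/263 C=2048/335 E=666/205 G=2048/423] → run E
t=17: vr[A=768/205 B=1024/263 C=2048/335 E=871/205 G=2048/423] → run A
t=18: vr[B=1024/263 C=2048/335 E=871/205 G=2048/423] → run B
t=19: vr[C=2048/335 E=871/205 G=2048/423] → run E
t=20: vr[C=2048/335 E=1076/205 G=2048/423] → run G
t=21: vr[C=2048/335 E=1076/205 G=1024/141] → run E
t=22: vr[C=2048/335 G=1024/141] → run C
t=23: vr[C=3072/335 G=1024/141] → run G
t=24: vr[C=3072/335 G=4096/423] → run C
t=25: vr[C=4096/335 G=4096/423] → run G
t=26: vr[C=4096/335 G=5120/423] → run G
t=27: vr[C=4096/335 G=2048/141] → run C
t=28: vr[G=2048/141] → run G
t=29: vr[G=7168/423] → run G
t=30: (idle)
t=31: (idle)
t=32: (idle)
t=33: (idle)
t=34: (idle)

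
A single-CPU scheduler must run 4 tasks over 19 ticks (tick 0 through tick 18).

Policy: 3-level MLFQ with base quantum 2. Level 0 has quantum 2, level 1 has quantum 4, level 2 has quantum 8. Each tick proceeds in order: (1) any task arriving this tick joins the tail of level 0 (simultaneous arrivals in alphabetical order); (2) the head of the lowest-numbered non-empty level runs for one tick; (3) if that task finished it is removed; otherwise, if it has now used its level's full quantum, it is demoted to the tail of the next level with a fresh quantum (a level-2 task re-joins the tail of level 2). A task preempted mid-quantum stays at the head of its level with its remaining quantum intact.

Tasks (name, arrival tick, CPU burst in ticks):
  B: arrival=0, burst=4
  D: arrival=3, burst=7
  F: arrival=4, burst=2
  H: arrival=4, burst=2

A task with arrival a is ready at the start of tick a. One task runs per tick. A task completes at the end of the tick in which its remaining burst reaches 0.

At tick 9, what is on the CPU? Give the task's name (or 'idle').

t=0: L0/L1/L2 = B/-/- → run B
t=1: L0/L1/L2 = B/-/- → run B
t=2: L0/L1/L2 = -/B/- → run B
t=3: L0/L1/L2 = D/B/- → run D
t=4: L0/L1/L2 = DFH/B/- → run D
t=5: L0/L1/L2 = FH/BD/- → run F
t=6: L0/L1/L2 = FH/BD/- → run F
t=7: L0/L1/L2 = H/BD/- → run H
t=8: L0/L1/L2 = H/BD/- → run H
t=9: L0/L1/L2 = -/BD/- → run B
t=10: L0/L1/L2 = -/D/- → run D
t=11: L0/L1/L2 = -/D/- → run D
t=12: L0/L1/L2 = -/D/- → run D
t=13: L0/L1/L2 = -/D/- → run D
t=14: L0/L1/L2 = -/-/D → run D
t=15: (idle)
t=16: (idle)
t=17: (idle)
t=18: (idle)

running at tick 9 = B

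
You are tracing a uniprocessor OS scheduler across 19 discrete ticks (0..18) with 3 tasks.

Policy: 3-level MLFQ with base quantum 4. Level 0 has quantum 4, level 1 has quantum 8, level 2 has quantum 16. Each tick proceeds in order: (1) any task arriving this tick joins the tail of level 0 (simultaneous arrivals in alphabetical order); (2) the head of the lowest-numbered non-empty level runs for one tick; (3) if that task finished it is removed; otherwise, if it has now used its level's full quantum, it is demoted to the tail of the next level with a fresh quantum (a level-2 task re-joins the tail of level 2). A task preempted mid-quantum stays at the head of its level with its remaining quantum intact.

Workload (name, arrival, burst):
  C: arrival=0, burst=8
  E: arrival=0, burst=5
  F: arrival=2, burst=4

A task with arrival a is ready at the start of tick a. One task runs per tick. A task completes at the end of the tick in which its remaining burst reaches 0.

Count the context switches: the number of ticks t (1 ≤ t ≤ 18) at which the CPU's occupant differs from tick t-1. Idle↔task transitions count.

t=0: L0/L1/L2 = CE/-/- → run C
t=1: L0/L1/L2 = CE/-/- → run C
t=2: L0/L1/L2 = CEF/-/- → run C
t=3: L0/L1/L2 = CEF/-/- → run C
t=4: L0/L1/L2 = EF/C/- → run E
t=5: L0/L1/L2 = EF/C/- → run E
t=6: L0/L1/L2 = EF/C/- → run E
t=7: L0/L1/L2 = EF/C/- → run E
t=8: L0/L1/L2 = F/CE/- → run F
t=9: L0/L1/L2 = F/CE/- → run F
t=10: L0/L1/L2 = F/CE/- → run F
t=11: L0/L1/L2 = F/CE/- → run F
t=12: L0/L1/L2 = -/CE/- → run C
t=13: L0/L1/L2 = -/CE/- → run C
t=14: L0/L1/L2 = -/CE/- → run C
t=15: L0/L1/L2 = -/CE/- → run C
t=16: L0/L1/L2 = -/E/- → run E
t=17: (idle)
t=18: (idle)

context switches = 5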